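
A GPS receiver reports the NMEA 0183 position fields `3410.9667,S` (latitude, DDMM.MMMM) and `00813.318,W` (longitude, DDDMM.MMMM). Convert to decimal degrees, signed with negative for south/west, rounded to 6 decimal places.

-34.182778, -8.221967

Lat: split at 2 digits → 34° and 10.9667′; 34 + 10.9667/60 = 34.1827783
S ⇒ negate
λ: degrees = first 3 digits = 8, minutes = 13.318; 8 + 13.318/60 = 8.2219667
W ⇒ negate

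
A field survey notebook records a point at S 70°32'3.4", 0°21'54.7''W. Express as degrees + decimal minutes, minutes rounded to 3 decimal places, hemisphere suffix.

70° 32.057′ S, 0° 21.912′ W

Latitude: seconds/60 = 0.05667; minutes = 32 + 0.05667 = 32.05667
Lon: seconds/60 = 0.91167; minutes = 21 + 0.91167 = 21.91167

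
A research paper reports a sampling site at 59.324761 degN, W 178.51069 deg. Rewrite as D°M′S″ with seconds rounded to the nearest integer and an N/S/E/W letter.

59°19′29″ N, 178°30′38″ W

φ: whole degrees 59; 19.48566′ → 19′ and 29.14″
Longitude: whole degrees 178; 30.64140′ → 30′ and 38.48″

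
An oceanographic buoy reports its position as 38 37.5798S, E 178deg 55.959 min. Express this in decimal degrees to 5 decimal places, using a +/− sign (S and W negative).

Latitude: 38 + 37.5798/60 = 38.626330
S → negative
Longitude: 178 + 55.959/60 = 178.932650
E ⇒ keep positive

-38.62633, 178.93265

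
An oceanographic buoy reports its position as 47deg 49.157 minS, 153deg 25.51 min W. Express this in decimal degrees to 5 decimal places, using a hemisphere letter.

47.81928° S, 153.42517° W

φ: 49.157′ = 0.819283°; total 47.819283
Longitude: 25.51′ = 0.425167°; total 153.425167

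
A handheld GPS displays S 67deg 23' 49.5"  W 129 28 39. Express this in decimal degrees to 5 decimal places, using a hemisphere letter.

Latitude: 67 + 23/60 + 49.5/3600 = 67.397083
Longitude: 129° + 28/60 + 39/3600 = 129 + 0.466667 + 0.010833 = 129.477500

67.39708° S, 129.47750° W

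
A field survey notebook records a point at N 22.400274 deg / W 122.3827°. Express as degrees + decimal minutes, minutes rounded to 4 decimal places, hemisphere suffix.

22° 24.0164′ N, 122° 22.9620′ W

Latitude: fractional part 0.400274 → 24.016440 minutes
Longitude: 122° + 0.382700 × 60 = 122° 22.962000′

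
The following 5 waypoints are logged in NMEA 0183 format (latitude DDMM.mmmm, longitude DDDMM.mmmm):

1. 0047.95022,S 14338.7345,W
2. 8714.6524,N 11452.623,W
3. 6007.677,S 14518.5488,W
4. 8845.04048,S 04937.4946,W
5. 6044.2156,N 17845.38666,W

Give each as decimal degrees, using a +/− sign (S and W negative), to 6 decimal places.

Point 1:
  φ: split at 2 digits → 00° and 47.95022′; 0 + 47.95022/60 = 0.7991703
  hemisphere S, so the sign is −
  Longitude: degrees = first 3 digits = 143, minutes = 38.7345; 143 + 38.7345/60 = 143.6455750
  W ⇒ negate
Point 2:
  Lat: split at 2 digits → 87° and 14.6524′; 87 + 14.6524/60 = 87.2442067
  N ⇒ keep positive
  Longitude: degrees = first 3 digits = 114, minutes = 52.623; 114 + 52.623/60 = 114.8770500
  W ⇒ negate
Point 3:
  Lat: split at 2 digits → 60° and 7.677′; 60 + 7.677/60 = 60.1279500
  S ⇒ negate
  λ: degrees = first 3 digits = 145, minutes = 18.5488; 145 + 18.5488/60 = 145.3091467
  W → negative
Point 4:
  Lat: split at 2 digits → 88° and 45.04048′; 88 + 45.04048/60 = 88.7506747
  S ⇒ negate
  Longitude: split at 3 digits → 049° and 37.4946′; 49 + 37.4946/60 = 49.6249100
  W ⇒ negate
Point 5:
  Latitude: split at 2 digits → 60° and 44.2156′; 60 + 44.2156/60 = 60.7369267
  N → positive
  λ: split at 3 digits → 178° and 45.38666′; 178 + 45.38666/60 = 178.7564443
  W → negative

1. -0.799170, -143.645575
2. 87.244207, -114.877050
3. -60.127950, -145.309147
4. -88.750675, -49.624910
5. 60.736927, -178.756444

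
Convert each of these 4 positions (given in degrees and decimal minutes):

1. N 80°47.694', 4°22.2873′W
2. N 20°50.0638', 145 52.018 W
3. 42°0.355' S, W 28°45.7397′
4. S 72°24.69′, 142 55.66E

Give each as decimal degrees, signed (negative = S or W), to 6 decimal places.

Point 1:
  φ: 47.694′ = 0.794900°; total 80.7949000
  N ⇒ keep positive
  Lon: 4 + 22.2873/60 = 4.3714550
  hemisphere W, so the sign is −
Point 2:
  Lat: 50.0638′ = 0.834397°; total 20.8343967
  N ⇒ keep positive
  Lon: 145 + 52.018/60 = 145.8669667
  hemisphere W, so the sign is −
Point 3:
  φ: 42 + 0.355/60 = 42.0059167
  S → negative
  Longitude: 28 + 45.7397/60 = 28.7623283
  W ⇒ negate
Point 4:
  Latitude: 24.69′ = 0.411500°; total 72.4115000
  S ⇒ negate
  λ: 142 + 55.66/60 = 142.9276667
  E → positive

1. 80.794900, -4.371455
2. 20.834397, -145.866967
3. -42.005917, -28.762328
4. -72.411500, 142.927667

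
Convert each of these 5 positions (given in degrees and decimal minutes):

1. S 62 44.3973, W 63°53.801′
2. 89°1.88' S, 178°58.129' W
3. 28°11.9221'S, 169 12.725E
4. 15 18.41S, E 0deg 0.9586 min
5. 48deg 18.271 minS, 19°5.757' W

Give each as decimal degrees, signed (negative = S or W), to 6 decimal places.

1. -62.739955, -63.896683
2. -89.031333, -178.968817
3. -28.198702, 169.212083
4. -15.306833, 0.015977
5. -48.304517, -19.095950

Point 1:
  Latitude: 62 + 44.3973/60 = 62.7399550
  S → negative
  λ: 53.801′ = 0.896683°; total 63.8966833
  W → negative
Point 2:
  Lat: 89 + 1.88/60 = 89.0313333
  hemisphere S, so the sign is −
  λ: 58.129′ = 0.968817°; total 178.9688167
  hemisphere W, so the sign is −
Point 3:
  Latitude: 28 + 11.9221/60 = 28.1987017
  hemisphere S, so the sign is −
  λ: 12.725′ = 0.212083°; total 169.2120833
  E ⇒ keep positive
Point 4:
  φ: 15 + 18.41/60 = 15.3068333
  S → negative
  Longitude: 0.9586′ = 0.015977°; total 0.0159767
  E ⇒ keep positive
Point 5:
  Lat: 18.271′ = 0.304517°; total 48.3045167
  S → negative
  λ: 19 + 5.757/60 = 19.0959500
  W ⇒ negate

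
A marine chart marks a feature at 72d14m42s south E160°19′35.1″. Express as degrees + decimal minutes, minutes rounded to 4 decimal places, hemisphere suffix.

Lat: 14 + 42/60 = 14.700000′
Longitude: 19 + 35.1/60 = 19.585000′

72° 14.7000′ S, 160° 19.5850′ E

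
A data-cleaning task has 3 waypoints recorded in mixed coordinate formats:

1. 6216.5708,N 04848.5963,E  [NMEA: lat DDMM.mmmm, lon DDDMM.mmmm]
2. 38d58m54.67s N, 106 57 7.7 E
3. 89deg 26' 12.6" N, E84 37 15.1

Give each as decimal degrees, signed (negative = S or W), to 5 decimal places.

1. 62.27618, 48.80994
2. 38.98185, 106.95214
3. 89.43683, 84.62086

Point 1:
  Latitude: degrees = first 2 digits = 62, minutes = 16.5708; 62 + 16.5708/60 = 62.276180
  N ⇒ keep positive
  Lon: split at 3 digits → 048° and 48.5963′; 48 + 48.5963/60 = 48.809938
  E → positive
Point 2:
  φ: 58′ + 54.67″ = 58.91117′; 38 + 58.91117/60 = 38.981853
  N ⇒ keep positive
  Lon: 57′ + 7.7″ = 57.12833′; 106 + 57.12833/60 = 106.952139
  E → positive
Point 3:
  φ: 89 + 26/60 + 12.6/3600 = 89.436833
  N → positive
  Longitude: 84 + 37/60 + 15.1/3600 = 84.620861
  E ⇒ keep positive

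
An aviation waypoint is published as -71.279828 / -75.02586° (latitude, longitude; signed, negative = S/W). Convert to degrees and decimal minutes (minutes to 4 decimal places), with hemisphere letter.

Latitude is negative → S; |value| = 71.279828
φ: minutes = (71.279828 − 71) × 60 = 16.789680
Longitude is negative → W; |value| = 75.025860
λ: minutes = (75.025860 − 75) × 60 = 1.551600

71° 16.7897′ S, 75° 1.5516′ W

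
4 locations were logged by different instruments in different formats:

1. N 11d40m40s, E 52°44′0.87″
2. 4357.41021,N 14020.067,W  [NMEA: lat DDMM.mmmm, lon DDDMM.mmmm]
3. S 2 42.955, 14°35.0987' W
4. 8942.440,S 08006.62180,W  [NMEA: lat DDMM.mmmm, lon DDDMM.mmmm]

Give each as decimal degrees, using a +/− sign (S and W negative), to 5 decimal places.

1. 11.67778, 52.73358
2. 43.95684, -140.33445
3. -2.71592, -14.58498
4. -89.70733, -80.11036

Point 1:
  Latitude: 11 + 40/60 + 40/3600 = 11.677778
  N → positive
  Longitude: 44′ + 0.87″ = 44.01450′; 52 + 44.01450/60 = 52.733575
  E → positive
Point 2:
  Lat: degrees = first 2 digits = 43, minutes = 57.41021; 43 + 57.41021/60 = 43.956837
  N → positive
  Lon: degrees = first 3 digits = 140, minutes = 20.067; 140 + 20.067/60 = 140.334450
  W ⇒ negate
Point 3:
  φ: 42.955′ = 0.715917°; total 2.715917
  S ⇒ negate
  λ: 35.0987′ = 0.584978°; total 14.584978
  W → negative
Point 4:
  Latitude: split at 2 digits → 89° and 42.44′; 89 + 42.44/60 = 89.707333
  S → negative
  Longitude: split at 3 digits → 080° and 6.6218′; 80 + 6.6218/60 = 80.110363
  W ⇒ negate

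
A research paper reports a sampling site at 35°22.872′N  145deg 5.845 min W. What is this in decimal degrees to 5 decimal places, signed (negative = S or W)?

φ: 22.872′ = 0.381200°; total 35.381200
N ⇒ keep positive
λ: 5.845′ = 0.097417°; total 145.097417
W ⇒ negate

35.38120, -145.09742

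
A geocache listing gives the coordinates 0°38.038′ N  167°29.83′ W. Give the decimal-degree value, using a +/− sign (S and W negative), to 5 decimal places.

Latitude: 38.038′ = 0.633967°; total 0.633967
N ⇒ keep positive
Lon: 29.83′ = 0.497167°; total 167.497167
W ⇒ negate

0.63397, -167.49717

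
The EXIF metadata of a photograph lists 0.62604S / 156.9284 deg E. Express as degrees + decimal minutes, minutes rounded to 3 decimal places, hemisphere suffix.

Latitude: fractional part 0.626040 → 37.56240 minutes
Lon: minutes = (156.928400 − 156) × 60 = 55.70400

0° 37.562′ S, 156° 55.704′ E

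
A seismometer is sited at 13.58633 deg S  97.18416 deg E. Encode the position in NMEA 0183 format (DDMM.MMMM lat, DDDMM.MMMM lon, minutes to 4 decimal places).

φ: fractional part 0.586330 → 35.179800 minutes
Longitude: fractional part 0.184160 → 11.049600 minutes

1335.1798,S / 09711.0496,E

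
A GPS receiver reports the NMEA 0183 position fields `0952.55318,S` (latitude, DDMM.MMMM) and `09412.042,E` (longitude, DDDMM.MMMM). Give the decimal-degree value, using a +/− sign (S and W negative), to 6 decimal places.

Lat: split at 2 digits → 09° and 52.55318′; 9 + 52.55318/60 = 9.8758863
S ⇒ negate
Lon: split at 3 digits → 094° and 12.042′; 94 + 12.042/60 = 94.2007000
E ⇒ keep positive

-9.875886, 94.200700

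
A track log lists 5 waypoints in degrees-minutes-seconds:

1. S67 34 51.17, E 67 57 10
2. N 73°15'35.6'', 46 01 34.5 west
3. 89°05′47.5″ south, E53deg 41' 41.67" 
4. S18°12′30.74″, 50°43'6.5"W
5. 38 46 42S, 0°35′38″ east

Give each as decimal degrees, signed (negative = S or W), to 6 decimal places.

1. -67.580881, 67.952778
2. 73.259889, -46.026250
3. -89.096528, 53.694908
4. -18.208539, -50.718472
5. -38.778333, 0.593889

Point 1:
  Latitude: 67 + 34/60 + 51.17/3600 = 67.5808806
  S ⇒ negate
  Lon: 67° + 57/60 + 10/3600 = 67 + 0.950000 + 0.002778 = 67.9527778
  E ⇒ keep positive
Point 2:
  φ: 73° + 15/60 + 35.6/3600 = 73 + 0.250000 + 0.009889 = 73.2598889
  N ⇒ keep positive
  λ: 46 + 1/60 + 34.5/3600 = 46.0262500
  W ⇒ negate
Point 3:
  φ: 5′ + 47.5″ = 5.79167′; 89 + 5.79167/60 = 89.0965278
  S ⇒ negate
  λ: 41′ + 41.67″ = 41.69450′; 53 + 41.69450/60 = 53.6949083
  E ⇒ keep positive
Point 4:
  Lat: 12′ + 30.74″ = 12.51233′; 18 + 12.51233/60 = 18.2085389
  hemisphere S, so the sign is −
  Lon: 43′ + 6.5″ = 43.10833′; 50 + 43.10833/60 = 50.7184722
  W ⇒ negate
Point 5:
  φ: 46′ + 42″ = 46.70000′; 38 + 46.70000/60 = 38.7783333
  hemisphere S, so the sign is −
  λ: 0° + 35/60 + 38/3600 = 0 + 0.583333 + 0.010556 = 0.5938889
  E ⇒ keep positive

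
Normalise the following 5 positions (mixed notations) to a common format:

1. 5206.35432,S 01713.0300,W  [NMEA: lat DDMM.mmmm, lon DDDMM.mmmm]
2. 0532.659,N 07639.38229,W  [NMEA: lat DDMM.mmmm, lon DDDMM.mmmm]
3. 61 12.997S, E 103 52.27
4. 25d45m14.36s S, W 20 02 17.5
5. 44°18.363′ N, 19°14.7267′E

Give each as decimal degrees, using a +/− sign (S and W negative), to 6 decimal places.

Point 1:
  Latitude: degrees = first 2 digits = 52, minutes = 6.35432; 52 + 6.35432/60 = 52.1059053
  S → negative
  Lon: split at 3 digits → 017° and 13.03′; 17 + 13.03/60 = 17.2171667
  W ⇒ negate
Point 2:
  φ: split at 2 digits → 05° and 32.659′; 5 + 32.659/60 = 5.5443167
  N ⇒ keep positive
  λ: split at 3 digits → 076° and 39.38229′; 76 + 39.38229/60 = 76.6563715
  W ⇒ negate
Point 3:
  Latitude: 12.997′ = 0.216617°; total 61.2166167
  S → negative
  Lon: 103 + 52.27/60 = 103.8711667
  E → positive
Point 4:
  Latitude: 45′ + 14.36″ = 45.23933′; 25 + 45.23933/60 = 25.7539889
  S → negative
  Longitude: 20 + 2/60 + 17.5/3600 = 20.0381944
  W ⇒ negate
Point 5:
  φ: 18.363′ = 0.306050°; total 44.3060500
  N ⇒ keep positive
  λ: 14.7267′ = 0.245445°; total 19.2454450
  E ⇒ keep positive

1. -52.105905, -17.217167
2. 5.544317, -76.656372
3. -61.216617, 103.871167
4. -25.753989, -20.038194
5. 44.306050, 19.245445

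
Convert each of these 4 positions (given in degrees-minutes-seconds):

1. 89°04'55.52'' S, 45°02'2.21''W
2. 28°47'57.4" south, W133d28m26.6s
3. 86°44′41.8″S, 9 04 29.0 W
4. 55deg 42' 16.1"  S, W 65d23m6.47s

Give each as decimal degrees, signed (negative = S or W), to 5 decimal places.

Point 1:
  Latitude: 4′ + 55.52″ = 4.92533′; 89 + 4.92533/60 = 89.082089
  S → negative
  Longitude: 45 + 2/60 + 2.21/3600 = 45.033947
  W ⇒ negate
Point 2:
  Latitude: 28° + 47/60 + 57.4/3600 = 28 + 0.783333 + 0.015944 = 28.799278
  S → negative
  Lon: 133 + 28/60 + 26.6/3600 = 133.474056
  W ⇒ negate
Point 3:
  φ: 44′ + 41.8″ = 44.69667′; 86 + 44.69667/60 = 86.744944
  S ⇒ negate
  Longitude: 9 + 4/60 + 29/3600 = 9.074722
  W → negative
Point 4:
  Lat: 42′ + 16.1″ = 42.26833′; 55 + 42.26833/60 = 55.704472
  hemisphere S, so the sign is −
  Lon: 65° + 23/60 + 6.47/3600 = 65 + 0.383333 + 0.001797 = 65.385131
  hemisphere W, so the sign is −

1. -89.08209, -45.03395
2. -28.79928, -133.47406
3. -86.74494, -9.07472
4. -55.70447, -65.38513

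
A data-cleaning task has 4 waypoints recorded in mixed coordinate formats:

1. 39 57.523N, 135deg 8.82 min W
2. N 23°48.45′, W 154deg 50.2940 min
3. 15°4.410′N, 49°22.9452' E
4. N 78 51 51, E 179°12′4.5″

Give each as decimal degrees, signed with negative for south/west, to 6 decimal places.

Point 1:
  φ: 57.523′ = 0.958717°; total 39.9587167
  N → positive
  λ: 135 + 8.82/60 = 135.1470000
  W → negative
Point 2:
  φ: 48.45′ = 0.807500°; total 23.8075000
  N → positive
  λ: 50.294′ = 0.838233°; total 154.8382333
  hemisphere W, so the sign is −
Point 3:
  φ: 4.41′ = 0.073500°; total 15.0735000
  N ⇒ keep positive
  λ: 49 + 22.9452/60 = 49.3824200
  E → positive
Point 4:
  φ: 51′ + 51″ = 51.85000′; 78 + 51.85000/60 = 78.8641667
  N ⇒ keep positive
  Longitude: 179° + 12/60 + 4.5/3600 = 179 + 0.200000 + 0.001250 = 179.2012500
  E ⇒ keep positive

1. 39.958717, -135.147000
2. 23.807500, -154.838233
3. 15.073500, 49.382420
4. 78.864167, 179.201250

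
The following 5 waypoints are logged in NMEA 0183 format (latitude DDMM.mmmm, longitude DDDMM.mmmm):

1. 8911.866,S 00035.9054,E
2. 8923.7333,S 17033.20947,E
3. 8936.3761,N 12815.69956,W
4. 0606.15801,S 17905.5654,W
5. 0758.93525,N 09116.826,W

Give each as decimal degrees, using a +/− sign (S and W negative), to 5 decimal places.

Point 1:
  Latitude: degrees = first 2 digits = 89, minutes = 11.866; 89 + 11.866/60 = 89.197767
  S ⇒ negate
  Lon: degrees = first 3 digits = 0, minutes = 35.9054; 0 + 35.9054/60 = 0.598423
  E → positive
Point 2:
  Latitude: degrees = first 2 digits = 89, minutes = 23.7333; 89 + 23.7333/60 = 89.395555
  S → negative
  Longitude: degrees = first 3 digits = 170, minutes = 33.20947; 170 + 33.20947/60 = 170.553491
  E → positive
Point 3:
  Latitude: degrees = first 2 digits = 89, minutes = 36.3761; 89 + 36.3761/60 = 89.606268
  N ⇒ keep positive
  Lon: split at 3 digits → 128° and 15.69956′; 128 + 15.69956/60 = 128.261659
  W ⇒ negate
Point 4:
  Lat: split at 2 digits → 06° and 6.15801′; 6 + 6.15801/60 = 6.102634
  S → negative
  Longitude: degrees = first 3 digits = 179, minutes = 5.5654; 179 + 5.5654/60 = 179.092757
  W ⇒ negate
Point 5:
  Lat: degrees = first 2 digits = 7, minutes = 58.93525; 7 + 58.93525/60 = 7.982254
  N → positive
  Lon: degrees = first 3 digits = 91, minutes = 16.826; 91 + 16.826/60 = 91.280433
  hemisphere W, so the sign is −

1. -89.19777, 0.59842
2. -89.39556, 170.55349
3. 89.60627, -128.26166
4. -6.10263, -179.09276
5. 7.98225, -91.28043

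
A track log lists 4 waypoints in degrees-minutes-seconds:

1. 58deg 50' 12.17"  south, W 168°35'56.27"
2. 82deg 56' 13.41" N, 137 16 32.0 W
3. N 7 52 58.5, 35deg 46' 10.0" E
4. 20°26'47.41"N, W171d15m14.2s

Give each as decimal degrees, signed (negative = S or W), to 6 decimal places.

Point 1:
  φ: 50′ + 12.17″ = 50.20283′; 58 + 50.20283/60 = 58.8367139
  hemisphere S, so the sign is −
  Lon: 168° + 35/60 + 56.27/3600 = 168 + 0.583333 + 0.015631 = 168.5989639
  hemisphere W, so the sign is −
Point 2:
  Latitude: 82° + 56/60 + 13.41/3600 = 82 + 0.933333 + 0.003725 = 82.9370583
  N ⇒ keep positive
  Longitude: 16′ + 32″ = 16.53333′; 137 + 16.53333/60 = 137.2755556
  W → negative
Point 3:
  φ: 52′ + 58.5″ = 52.97500′; 7 + 52.97500/60 = 7.8829167
  N → positive
  Longitude: 35° + 46/60 + 10/3600 = 35 + 0.766667 + 0.002778 = 35.7694444
  E → positive
Point 4:
  Latitude: 20 + 26/60 + 47.41/3600 = 20.4465028
  N → positive
  Longitude: 171 + 15/60 + 14.2/3600 = 171.2539444
  W ⇒ negate

1. -58.836714, -168.598964
2. 82.937058, -137.275556
3. 7.882917, 35.769444
4. 20.446503, -171.253944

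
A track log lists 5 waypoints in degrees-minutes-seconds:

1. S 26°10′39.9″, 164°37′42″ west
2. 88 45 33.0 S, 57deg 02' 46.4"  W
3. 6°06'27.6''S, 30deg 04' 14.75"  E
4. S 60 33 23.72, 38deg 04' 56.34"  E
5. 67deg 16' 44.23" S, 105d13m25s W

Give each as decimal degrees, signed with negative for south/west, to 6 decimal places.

Point 1:
  φ: 26 + 10/60 + 39.9/3600 = 26.1777500
  hemisphere S, so the sign is −
  Longitude: 164 + 37/60 + 42/3600 = 164.6283333
  hemisphere W, so the sign is −
Point 2:
  φ: 45′ + 33″ = 45.55000′; 88 + 45.55000/60 = 88.7591667
  S → negative
  Longitude: 57 + 2/60 + 46.4/3600 = 57.0462222
  W ⇒ negate
Point 3:
  Lat: 6′ + 27.6″ = 6.46000′; 6 + 6.46000/60 = 6.1076667
  hemisphere S, so the sign is −
  λ: 30 + 4/60 + 14.75/3600 = 30.0707639
  E → positive
Point 4:
  Latitude: 60° + 33/60 + 23.72/3600 = 60 + 0.550000 + 0.006589 = 60.5565889
  S → negative
  Longitude: 4′ + 56.34″ = 4.93900′; 38 + 4.93900/60 = 38.0823167
  E ⇒ keep positive
Point 5:
  φ: 67° + 16/60 + 44.23/3600 = 67 + 0.266667 + 0.012286 = 67.2789528
  S → negative
  λ: 105° + 13/60 + 25/3600 = 105 + 0.216667 + 0.006944 = 105.2236111
  hemisphere W, so the sign is −

1. -26.177750, -164.628333
2. -88.759167, -57.046222
3. -6.107667, 30.070764
4. -60.556589, 38.082317
5. -67.278953, -105.223611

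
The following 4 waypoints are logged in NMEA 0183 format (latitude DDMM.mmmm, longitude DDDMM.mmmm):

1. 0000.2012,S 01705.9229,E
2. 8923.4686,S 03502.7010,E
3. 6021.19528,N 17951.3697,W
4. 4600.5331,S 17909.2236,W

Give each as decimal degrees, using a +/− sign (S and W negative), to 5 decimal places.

Point 1:
  φ: degrees = first 2 digits = 0, minutes = 0.2012; 0 + 0.2012/60 = 0.003353
  S ⇒ negate
  λ: split at 3 digits → 017° and 5.9229′; 17 + 5.9229/60 = 17.098715
  E → positive
Point 2:
  Lat: split at 2 digits → 89° and 23.4686′; 89 + 23.4686/60 = 89.391143
  hemisphere S, so the sign is −
  Longitude: split at 3 digits → 035° and 2.701′; 35 + 2.701/60 = 35.045017
  E ⇒ keep positive
Point 3:
  Latitude: degrees = first 2 digits = 60, minutes = 21.19528; 60 + 21.19528/60 = 60.353255
  N → positive
  Lon: degrees = first 3 digits = 179, minutes = 51.3697; 179 + 51.3697/60 = 179.856162
  W ⇒ negate
Point 4:
  Latitude: split at 2 digits → 46° and 0.5331′; 46 + 0.5331/60 = 46.008885
  S → negative
  Lon: degrees = first 3 digits = 179, minutes = 9.2236; 179 + 9.2236/60 = 179.153727
  hemisphere W, so the sign is −

1. -0.00335, 17.09872
2. -89.39114, 35.04502
3. 60.35325, -179.85616
4. -46.00889, -179.15373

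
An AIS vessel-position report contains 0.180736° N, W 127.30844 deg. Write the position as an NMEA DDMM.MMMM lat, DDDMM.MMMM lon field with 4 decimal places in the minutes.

0010.8442,N / 12718.5064,W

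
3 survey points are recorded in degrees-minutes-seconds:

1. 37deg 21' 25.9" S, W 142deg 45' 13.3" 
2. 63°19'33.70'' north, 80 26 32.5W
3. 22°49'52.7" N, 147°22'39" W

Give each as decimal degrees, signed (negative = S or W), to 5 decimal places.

1. -37.35719, -142.75369
2. 63.32603, -80.44236
3. 22.83131, -147.37750

Point 1:
  φ: 37° + 21/60 + 25.9/3600 = 37 + 0.350000 + 0.007194 = 37.357194
  hemisphere S, so the sign is −
  Longitude: 45′ + 13.3″ = 45.22167′; 142 + 45.22167/60 = 142.753694
  hemisphere W, so the sign is −
Point 2:
  Latitude: 19′ + 33.7″ = 19.56167′; 63 + 19.56167/60 = 63.326028
  N ⇒ keep positive
  Longitude: 80° + 26/60 + 32.5/3600 = 80 + 0.433333 + 0.009028 = 80.442361
  W → negative
Point 3:
  φ: 22° + 49/60 + 52.7/3600 = 22 + 0.816667 + 0.014639 = 22.831306
  N ⇒ keep positive
  Lon: 147 + 22/60 + 39/3600 = 147.377500
  W → negative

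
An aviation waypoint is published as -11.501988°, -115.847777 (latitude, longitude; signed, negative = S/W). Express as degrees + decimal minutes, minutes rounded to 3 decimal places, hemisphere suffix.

Latitude is negative → S; |value| = 11.501988
φ: fractional part 0.501988 → 30.11928 minutes
Longitude is negative → W; |value| = 115.847777
λ: minutes = (115.847777 − 115) × 60 = 50.86662

11° 30.119′ S, 115° 50.867′ W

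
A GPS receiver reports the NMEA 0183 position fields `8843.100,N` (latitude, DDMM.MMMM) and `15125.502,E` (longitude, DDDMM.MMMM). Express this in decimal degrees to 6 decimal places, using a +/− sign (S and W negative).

φ: degrees = first 2 digits = 88, minutes = 43.1; 88 + 43.1/60 = 88.7183333
N ⇒ keep positive
Longitude: split at 3 digits → 151° and 25.502′; 151 + 25.502/60 = 151.4250333
E ⇒ keep positive

88.718333, 151.425033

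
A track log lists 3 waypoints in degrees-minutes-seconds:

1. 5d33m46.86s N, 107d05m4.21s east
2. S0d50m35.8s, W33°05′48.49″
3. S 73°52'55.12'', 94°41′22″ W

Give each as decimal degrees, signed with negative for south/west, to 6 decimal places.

Point 1:
  φ: 33′ + 46.86″ = 33.78100′; 5 + 33.78100/60 = 5.5630167
  N → positive
  λ: 5′ + 4.21″ = 5.07017′; 107 + 5.07017/60 = 107.0845028
  E ⇒ keep positive
Point 2:
  φ: 0° + 50/60 + 35.8/3600 = 0 + 0.833333 + 0.009944 = 0.8432778
  S → negative
  Lon: 33° + 5/60 + 48.49/3600 = 33 + 0.083333 + 0.013469 = 33.0968028
  hemisphere W, so the sign is −
Point 3:
  φ: 52′ + 55.12″ = 52.91867′; 73 + 52.91867/60 = 73.8819778
  hemisphere S, so the sign is −
  λ: 94° + 41/60 + 22/3600 = 94 + 0.683333 + 0.006111 = 94.6894444
  hemisphere W, so the sign is −

1. 5.563017, 107.084503
2. -0.843278, -33.096803
3. -73.881978, -94.689444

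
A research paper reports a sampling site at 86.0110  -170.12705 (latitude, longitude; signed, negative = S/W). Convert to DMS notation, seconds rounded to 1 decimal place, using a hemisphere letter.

Lat: 0.011000° → 0.66000′; 0.66000 × 60 = 39.600″
Longitude is negative → W; |value| = 170.127050
Lon: 0.127050 × 60 = 7.62300′ → 7′, remainder × 60 = 37.380″

86°00′39.6″ N, 170°07′37.4″ W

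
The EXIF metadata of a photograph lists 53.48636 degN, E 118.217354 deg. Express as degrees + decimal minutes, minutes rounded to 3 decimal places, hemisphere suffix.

Latitude: fractional part 0.486360 → 29.18160 minutes
λ: 118° + 0.217354 × 60 = 118° 13.04124′

53° 29.182′ N, 118° 13.041′ E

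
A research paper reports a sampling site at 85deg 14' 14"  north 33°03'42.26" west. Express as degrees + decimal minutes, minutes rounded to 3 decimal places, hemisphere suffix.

Lat: 14 + 14/60 = 14.23333′
Lon: 3 + 42.26/60 = 3.70433′

85° 14.233′ N, 33° 3.704′ W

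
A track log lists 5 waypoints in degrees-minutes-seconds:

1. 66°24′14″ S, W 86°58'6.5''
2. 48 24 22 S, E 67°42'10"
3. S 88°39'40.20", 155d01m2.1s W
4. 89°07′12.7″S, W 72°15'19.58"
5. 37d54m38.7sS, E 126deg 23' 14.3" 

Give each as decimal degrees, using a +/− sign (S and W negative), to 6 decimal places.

Point 1:
  φ: 66 + 24/60 + 14/3600 = 66.4038889
  S → negative
  Longitude: 86° + 58/60 + 6.5/3600 = 86 + 0.966667 + 0.001806 = 86.9684722
  hemisphere W, so the sign is −
Point 2:
  Lat: 48° + 24/60 + 22/3600 = 48 + 0.400000 + 0.006111 = 48.4061111
  hemisphere S, so the sign is −
  Longitude: 67° + 42/60 + 10/3600 = 67 + 0.700000 + 0.002778 = 67.7027778
  E → positive
Point 3:
  Latitude: 88° + 39/60 + 40.2/3600 = 88 + 0.650000 + 0.011167 = 88.6611667
  S → negative
  Lon: 1′ + 2.1″ = 1.03500′; 155 + 1.03500/60 = 155.0172500
  W → negative
Point 4:
  Latitude: 89 + 7/60 + 12.7/3600 = 89.1201944
  S ⇒ negate
  Lon: 15′ + 19.58″ = 15.32633′; 72 + 15.32633/60 = 72.2554389
  W → negative
Point 5:
  φ: 37° + 54/60 + 38.7/3600 = 37 + 0.900000 + 0.010750 = 37.9107500
  S ⇒ negate
  λ: 126° + 23/60 + 14.3/3600 = 126 + 0.383333 + 0.003972 = 126.3873056
  E ⇒ keep positive

1. -66.403889, -86.968472
2. -48.406111, 67.702778
3. -88.661167, -155.017250
4. -89.120194, -72.255439
5. -37.910750, 126.387306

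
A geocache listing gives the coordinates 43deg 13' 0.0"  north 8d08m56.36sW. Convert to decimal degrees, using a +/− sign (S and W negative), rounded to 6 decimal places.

Lat: 43° + 13/60 + 0/3600 = 43 + 0.216667 + 0.000000 = 43.2166667
N → positive
λ: 8° + 8/60 + 56.36/3600 = 8 + 0.133333 + 0.015656 = 8.1489889
W ⇒ negate

43.216667, -8.148989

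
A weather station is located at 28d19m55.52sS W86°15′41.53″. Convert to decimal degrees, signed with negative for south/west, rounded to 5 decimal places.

φ: 28 + 19/60 + 55.52/3600 = 28.332089
S ⇒ negate
λ: 86 + 15/60 + 41.53/3600 = 86.261536
W → negative

-28.33209, -86.26154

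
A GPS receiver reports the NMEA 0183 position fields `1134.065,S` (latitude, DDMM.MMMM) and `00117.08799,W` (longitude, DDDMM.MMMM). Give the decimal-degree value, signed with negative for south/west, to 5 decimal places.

φ: split at 2 digits → 11° and 34.065′; 11 + 34.065/60 = 11.567750
S ⇒ negate
Longitude: split at 3 digits → 001° and 17.08799′; 1 + 17.08799/60 = 1.284800
W → negative

-11.56775, -1.28480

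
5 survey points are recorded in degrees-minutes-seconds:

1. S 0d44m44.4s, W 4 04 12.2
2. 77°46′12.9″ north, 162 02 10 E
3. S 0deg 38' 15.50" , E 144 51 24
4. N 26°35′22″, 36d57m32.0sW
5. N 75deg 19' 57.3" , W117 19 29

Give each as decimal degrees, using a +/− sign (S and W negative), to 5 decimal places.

1. -0.74567, -4.07006
2. 77.77025, 162.03611
3. -0.63764, 144.85667
4. 26.58944, -36.95889
5. 75.33258, -117.32472

Point 1:
  φ: 0 + 44/60 + 44.4/3600 = 0.745667
  hemisphere S, so the sign is −
  λ: 4° + 4/60 + 12.2/3600 = 4 + 0.066667 + 0.003389 = 4.070056
  W → negative
Point 2:
  Latitude: 77 + 46/60 + 12.9/3600 = 77.770250
  N → positive
  Longitude: 162° + 2/60 + 10/3600 = 162 + 0.033333 + 0.002778 = 162.036111
  E → positive
Point 3:
  Lat: 0 + 38/60 + 15.5/3600 = 0.637639
  S ⇒ negate
  λ: 144° + 51/60 + 24/3600 = 144 + 0.850000 + 0.006667 = 144.856667
  E → positive
Point 4:
  Latitude: 26° + 35/60 + 22/3600 = 26 + 0.583333 + 0.006111 = 26.589444
  N → positive
  Longitude: 36 + 57/60 + 32/3600 = 36.958889
  hemisphere W, so the sign is −
Point 5:
  Lat: 75 + 19/60 + 57.3/3600 = 75.332583
  N ⇒ keep positive
  Lon: 19′ + 29″ = 19.48333′; 117 + 19.48333/60 = 117.324722
  W ⇒ negate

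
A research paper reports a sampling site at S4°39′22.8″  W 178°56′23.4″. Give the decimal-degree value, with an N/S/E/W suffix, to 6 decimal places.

φ: 4 + 39/60 + 22.8/3600 = 4.6563333
λ: 178 + 56/60 + 23.4/3600 = 178.9398333

4.656333° S, 178.939833° W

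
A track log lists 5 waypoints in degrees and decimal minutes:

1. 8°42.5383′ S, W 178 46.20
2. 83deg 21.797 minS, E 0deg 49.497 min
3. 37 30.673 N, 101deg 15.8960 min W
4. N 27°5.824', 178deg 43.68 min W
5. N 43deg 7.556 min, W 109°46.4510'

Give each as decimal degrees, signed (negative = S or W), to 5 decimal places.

1. -8.70897, -178.77000
2. -83.36328, 0.82495
3. 37.51122, -101.26493
4. 27.09707, -178.72800
5. 43.12593, -109.77418

Point 1:
  Latitude: 8 + 42.5383/60 = 8.708972
  S → negative
  λ: 178 + 46.2/60 = 178.770000
  W → negative
Point 2:
  Lat: 83 + 21.797/60 = 83.363283
  S → negative
  Lon: 49.497′ = 0.824950°; total 0.824950
  E ⇒ keep positive
Point 3:
  Lat: 37 + 30.673/60 = 37.511217
  N → positive
  Lon: 15.896′ = 0.264933°; total 101.264933
  W ⇒ negate
Point 4:
  φ: 27 + 5.824/60 = 27.097067
  N ⇒ keep positive
  λ: 178 + 43.68/60 = 178.728000
  W ⇒ negate
Point 5:
  φ: 43 + 7.556/60 = 43.125933
  N ⇒ keep positive
  Lon: 46.451′ = 0.774183°; total 109.774183
  W → negative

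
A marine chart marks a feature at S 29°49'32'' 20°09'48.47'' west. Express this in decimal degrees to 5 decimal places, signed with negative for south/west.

-29.82556, -20.16346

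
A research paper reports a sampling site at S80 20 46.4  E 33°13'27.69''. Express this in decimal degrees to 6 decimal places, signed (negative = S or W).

φ: 80 + 20/60 + 46.4/3600 = 80.3462222
S → negative
Lon: 33 + 13/60 + 27.69/3600 = 33.2243583
E ⇒ keep positive

-80.346222, 33.224358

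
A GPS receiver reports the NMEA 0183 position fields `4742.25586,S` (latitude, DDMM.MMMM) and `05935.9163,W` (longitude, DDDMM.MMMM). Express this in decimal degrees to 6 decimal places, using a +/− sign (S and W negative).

Lat: degrees = first 2 digits = 47, minutes = 42.25586; 47 + 42.25586/60 = 47.7042643
S → negative
Longitude: degrees = first 3 digits = 59, minutes = 35.9163; 59 + 35.9163/60 = 59.5986050
W → negative

-47.704264, -59.598605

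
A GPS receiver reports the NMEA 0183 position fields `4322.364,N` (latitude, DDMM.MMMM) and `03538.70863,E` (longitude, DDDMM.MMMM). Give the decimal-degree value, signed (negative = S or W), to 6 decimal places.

Latitude: split at 2 digits → 43° and 22.364′; 43 + 22.364/60 = 43.3727333
N ⇒ keep positive
Lon: degrees = first 3 digits = 35, minutes = 38.70863; 35 + 38.70863/60 = 35.6451438
E → positive

43.372733, 35.645144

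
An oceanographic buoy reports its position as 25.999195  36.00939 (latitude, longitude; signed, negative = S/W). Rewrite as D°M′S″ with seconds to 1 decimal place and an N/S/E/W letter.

Latitude: 0.999195 × 60 = 59.95170′ → 59′, remainder × 60 = 57.102″
Lon: whole degrees 36; 0.56340′ → 0′ and 33.804″

25°59′57.1″ N, 36°00′33.8″ E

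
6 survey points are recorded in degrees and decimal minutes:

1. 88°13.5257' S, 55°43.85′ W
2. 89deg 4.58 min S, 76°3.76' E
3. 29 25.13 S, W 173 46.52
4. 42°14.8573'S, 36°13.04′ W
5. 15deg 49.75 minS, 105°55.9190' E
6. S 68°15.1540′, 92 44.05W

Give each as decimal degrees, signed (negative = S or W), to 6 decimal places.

1. -88.225428, -55.730833
2. -89.076333, 76.062667
3. -29.418833, -173.775333
4. -42.247622, -36.217333
5. -15.829167, 105.931983
6. -68.252567, -92.734167

Point 1:
  Lat: 88 + 13.5257/60 = 88.2254283
  S ⇒ negate
  λ: 43.85′ = 0.730833°; total 55.7308333
  W ⇒ negate
Point 2:
  Latitude: 89 + 4.58/60 = 89.0763333
  S ⇒ negate
  Lon: 3.76′ = 0.062667°; total 76.0626667
  E → positive
Point 3:
  φ: 29 + 25.13/60 = 29.4188333
  S → negative
  Longitude: 46.52′ = 0.775333°; total 173.7753333
  W → negative
Point 4:
  Latitude: 14.8573′ = 0.247622°; total 42.2476217
  hemisphere S, so the sign is −
  Lon: 13.04′ = 0.217333°; total 36.2173333
  W → negative
Point 5:
  φ: 49.75′ = 0.829167°; total 15.8291667
  hemisphere S, so the sign is −
  Lon: 55.919′ = 0.931983°; total 105.9319833
  E ⇒ keep positive
Point 6:
  Lat: 68 + 15.154/60 = 68.2525667
  S → negative
  Lon: 44.05′ = 0.734167°; total 92.7341667
  W ⇒ negate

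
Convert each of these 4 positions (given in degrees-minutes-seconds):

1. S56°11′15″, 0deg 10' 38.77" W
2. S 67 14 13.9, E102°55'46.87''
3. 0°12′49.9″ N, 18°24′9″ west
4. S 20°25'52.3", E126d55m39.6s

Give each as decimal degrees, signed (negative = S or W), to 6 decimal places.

1. -56.187500, -0.177436
2. -67.237194, 102.929686
3. 0.213861, -18.402500
4. -20.431194, 126.927667

Point 1:
  Latitude: 11′ + 15″ = 11.25000′; 56 + 11.25000/60 = 56.1875000
  hemisphere S, so the sign is −
  λ: 10′ + 38.77″ = 10.64617′; 0 + 10.64617/60 = 0.1774361
  W → negative
Point 2:
  φ: 67° + 14/60 + 13.9/3600 = 67 + 0.233333 + 0.003861 = 67.2371944
  hemisphere S, so the sign is −
  Lon: 102 + 55/60 + 46.87/3600 = 102.9296861
  E → positive
Point 3:
  φ: 12′ + 49.9″ = 12.83167′; 0 + 12.83167/60 = 0.2138611
  N ⇒ keep positive
  Longitude: 24′ + 9″ = 24.15000′; 18 + 24.15000/60 = 18.4025000
  hemisphere W, so the sign is −
Point 4:
  Lat: 20° + 25/60 + 52.3/3600 = 20 + 0.416667 + 0.014528 = 20.4311944
  hemisphere S, so the sign is −
  Lon: 126° + 55/60 + 39.6/3600 = 126 + 0.916667 + 0.011000 = 126.9276667
  E ⇒ keep positive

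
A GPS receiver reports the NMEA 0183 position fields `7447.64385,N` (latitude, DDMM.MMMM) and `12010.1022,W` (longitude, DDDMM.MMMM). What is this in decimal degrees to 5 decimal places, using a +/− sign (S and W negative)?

74.79406, -120.16837

Lat: split at 2 digits → 74° and 47.64385′; 74 + 47.64385/60 = 74.794064
N → positive
λ: degrees = first 3 digits = 120, minutes = 10.1022; 120 + 10.1022/60 = 120.168370
W ⇒ negate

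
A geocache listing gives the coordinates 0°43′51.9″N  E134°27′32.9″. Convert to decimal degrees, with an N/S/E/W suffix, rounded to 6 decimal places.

0.731083° N, 134.459139° E

Lat: 43′ + 51.9″ = 43.86500′; 0 + 43.86500/60 = 0.7310833
Longitude: 134 + 27/60 + 32.9/3600 = 134.4591389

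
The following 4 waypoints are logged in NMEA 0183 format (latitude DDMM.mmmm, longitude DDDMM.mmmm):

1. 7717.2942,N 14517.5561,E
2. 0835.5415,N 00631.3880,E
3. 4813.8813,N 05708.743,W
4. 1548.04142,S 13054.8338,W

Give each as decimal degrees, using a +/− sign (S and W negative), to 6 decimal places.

Point 1:
  Latitude: split at 2 digits → 77° and 17.2942′; 77 + 17.2942/60 = 77.2882367
  N ⇒ keep positive
  λ: split at 3 digits → 145° and 17.5561′; 145 + 17.5561/60 = 145.2926017
  E → positive
Point 2:
  Lat: split at 2 digits → 08° and 35.5415′; 8 + 35.5415/60 = 8.5923583
  N → positive
  Lon: split at 3 digits → 006° and 31.388′; 6 + 31.388/60 = 6.5231333
  E ⇒ keep positive
Point 3:
  Latitude: split at 2 digits → 48° and 13.8813′; 48 + 13.8813/60 = 48.2313550
  N → positive
  Longitude: split at 3 digits → 057° and 8.743′; 57 + 8.743/60 = 57.1457167
  W → negative
Point 4:
  φ: degrees = first 2 digits = 15, minutes = 48.04142; 15 + 48.04142/60 = 15.8006903
  hemisphere S, so the sign is −
  Longitude: degrees = first 3 digits = 130, minutes = 54.8338; 130 + 54.8338/60 = 130.9138967
  W → negative

1. 77.288237, 145.292602
2. 8.592358, 6.523133
3. 48.231355, -57.145717
4. -15.800690, -130.913897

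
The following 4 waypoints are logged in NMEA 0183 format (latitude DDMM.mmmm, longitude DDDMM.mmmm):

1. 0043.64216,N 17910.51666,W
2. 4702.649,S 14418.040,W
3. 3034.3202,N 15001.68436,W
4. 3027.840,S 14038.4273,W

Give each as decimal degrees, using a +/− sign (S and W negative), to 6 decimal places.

1. 0.727369, -179.175278
2. -47.044150, -144.300667
3. 30.572003, -150.028073
4. -30.464000, -140.640455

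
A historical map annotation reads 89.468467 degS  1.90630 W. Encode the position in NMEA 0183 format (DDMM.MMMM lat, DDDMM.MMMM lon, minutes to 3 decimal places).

Lat: fractional part 0.468467 → 28.10802 minutes
Lon: fractional part 0.906300 → 54.37800 minutes

8928.108,S / 00154.378,W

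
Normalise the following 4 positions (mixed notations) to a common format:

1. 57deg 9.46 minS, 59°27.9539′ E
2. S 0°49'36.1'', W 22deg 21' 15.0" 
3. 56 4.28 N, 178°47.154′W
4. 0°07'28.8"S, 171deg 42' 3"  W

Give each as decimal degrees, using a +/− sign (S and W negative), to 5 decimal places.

1. -57.15767, 59.46590
2. -0.82669, -22.35417
3. 56.07133, -178.78590
4. -0.12467, -171.70083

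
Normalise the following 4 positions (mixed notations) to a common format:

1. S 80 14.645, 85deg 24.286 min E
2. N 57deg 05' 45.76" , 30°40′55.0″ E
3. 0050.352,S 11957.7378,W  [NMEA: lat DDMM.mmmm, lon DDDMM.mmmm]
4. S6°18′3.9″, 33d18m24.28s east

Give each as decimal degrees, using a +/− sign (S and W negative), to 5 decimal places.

1. -80.24408, 85.40477
2. 57.09604, 30.68194
3. -0.83920, -119.96230
4. -6.30108, 33.30674

Point 1:
  Lat: 14.645′ = 0.244083°; total 80.244083
  hemisphere S, so the sign is −
  Longitude: 24.286′ = 0.404767°; total 85.404767
  E ⇒ keep positive
Point 2:
  Latitude: 5′ + 45.76″ = 5.76267′; 57 + 5.76267/60 = 57.096044
  N ⇒ keep positive
  Longitude: 40′ + 55″ = 40.91667′; 30 + 40.91667/60 = 30.681944
  E ⇒ keep positive
Point 3:
  φ: split at 2 digits → 00° and 50.352′; 0 + 50.352/60 = 0.839200
  S ⇒ negate
  Longitude: split at 3 digits → 119° and 57.7378′; 119 + 57.7378/60 = 119.962297
  hemisphere W, so the sign is −
Point 4:
  Latitude: 6° + 18/60 + 3.9/3600 = 6 + 0.300000 + 0.001083 = 6.301083
  hemisphere S, so the sign is −
  λ: 33 + 18/60 + 24.28/3600 = 33.306744
  E ⇒ keep positive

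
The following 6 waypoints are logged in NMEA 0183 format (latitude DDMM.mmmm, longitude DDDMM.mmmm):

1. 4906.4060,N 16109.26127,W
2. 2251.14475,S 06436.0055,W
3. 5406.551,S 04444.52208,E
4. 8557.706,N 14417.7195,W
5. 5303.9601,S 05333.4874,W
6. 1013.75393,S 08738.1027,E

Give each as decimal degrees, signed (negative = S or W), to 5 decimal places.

Point 1:
  φ: split at 2 digits → 49° and 6.406′; 49 + 6.406/60 = 49.106767
  N ⇒ keep positive
  λ: degrees = first 3 digits = 161, minutes = 9.26127; 161 + 9.26127/60 = 161.154355
  hemisphere W, so the sign is −
Point 2:
  φ: degrees = first 2 digits = 22, minutes = 51.14475; 22 + 51.14475/60 = 22.852413
  hemisphere S, so the sign is −
  Longitude: degrees = first 3 digits = 64, minutes = 36.0055; 64 + 36.0055/60 = 64.600092
  hemisphere W, so the sign is −
Point 3:
  Lat: degrees = first 2 digits = 54, minutes = 6.551; 54 + 6.551/60 = 54.109183
  S ⇒ negate
  Lon: split at 3 digits → 044° and 44.52208′; 44 + 44.52208/60 = 44.742035
  E → positive
Point 4:
  Lat: split at 2 digits → 85° and 57.706′; 85 + 57.706/60 = 85.961767
  N ⇒ keep positive
  Longitude: split at 3 digits → 144° and 17.7195′; 144 + 17.7195/60 = 144.295325
  hemisphere W, so the sign is −
Point 5:
  Lat: split at 2 digits → 53° and 3.9601′; 53 + 3.9601/60 = 53.066002
  hemisphere S, so the sign is −
  Lon: split at 3 digits → 053° and 33.4874′; 53 + 33.4874/60 = 53.558123
  W ⇒ negate
Point 6:
  Lat: degrees = first 2 digits = 10, minutes = 13.75393; 10 + 13.75393/60 = 10.229232
  hemisphere S, so the sign is −
  λ: degrees = first 3 digits = 87, minutes = 38.1027; 87 + 38.1027/60 = 87.635045
  E → positive

1. 49.10677, -161.15435
2. -22.85241, -64.60009
3. -54.10918, 44.74203
4. 85.96177, -144.29533
5. -53.06600, -53.55812
6. -10.22923, 87.63505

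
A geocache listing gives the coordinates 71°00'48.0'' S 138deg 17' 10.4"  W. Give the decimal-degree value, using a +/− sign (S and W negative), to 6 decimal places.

-71.013333, -138.286222

Lat: 71 + 0/60 + 48/3600 = 71.0133333
S ⇒ negate
Lon: 17′ + 10.4″ = 17.17333′; 138 + 17.17333/60 = 138.2862222
hemisphere W, so the sign is −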